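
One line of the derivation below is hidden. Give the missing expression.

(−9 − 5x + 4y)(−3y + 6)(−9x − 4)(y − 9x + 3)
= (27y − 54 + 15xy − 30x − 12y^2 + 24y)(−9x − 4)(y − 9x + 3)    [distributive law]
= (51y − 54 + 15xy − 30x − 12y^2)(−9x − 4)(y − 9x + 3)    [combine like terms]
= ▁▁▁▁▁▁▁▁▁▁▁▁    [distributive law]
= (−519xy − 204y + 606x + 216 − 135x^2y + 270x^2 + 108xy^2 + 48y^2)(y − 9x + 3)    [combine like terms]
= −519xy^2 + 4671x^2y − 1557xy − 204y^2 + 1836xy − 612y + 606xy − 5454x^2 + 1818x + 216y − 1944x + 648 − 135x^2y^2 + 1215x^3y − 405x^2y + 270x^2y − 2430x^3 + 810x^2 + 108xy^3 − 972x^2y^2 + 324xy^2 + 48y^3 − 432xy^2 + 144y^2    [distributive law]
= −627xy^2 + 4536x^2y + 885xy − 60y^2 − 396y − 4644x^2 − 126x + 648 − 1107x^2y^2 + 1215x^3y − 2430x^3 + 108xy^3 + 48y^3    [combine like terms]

Applying distributive law to the line above:

(−459xy − 204y + 486x + 216 − 135x^2y − 60xy + 270x^2 + 120x + 108xy^2 + 48y^2)(y − 9x + 3)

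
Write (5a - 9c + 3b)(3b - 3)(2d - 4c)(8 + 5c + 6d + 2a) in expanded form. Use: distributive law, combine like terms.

204abd - 318abcd + 180abd^2 + 60a^2bd - 408abc - 84abc^2 - 120a^2bc - 240ad + 318acd - 180ad^2 - 60a^2d + 480ac + 84ac^2 + 120a^2c - 306bcd + 378bc^2d - 324bcd^2 + 1044bc^2 + 540bc^3 + 432cd - 378c^2d + 324cd^2 - 864c^2 - 540c^3 + 144b^2d - 126b^2cd + 108b^2d^2 + 36ab^2d - 288b^2c - 180b^2c^2 - 72ab^2c - 144bd - 108bd^2 + 288bc

(5a - 9c + 3b)(3b - 3)(2d - 4c)(8 + 5c + 6d + 2a)
= (15ab - 15a - 27bc + 27c + 9b^2 - 9b)(2d - 4c)(8 + 5c + 6d + 2a)    [distributive law]
= (30abd - 60abc - 30ad + 60ac - 54bcd + 108bc^2 + 54cd - 108c^2 + 18b^2d - 36b^2c - 18bd + 36bc)(8 + 5c + 6d + 2a)    [distributive law]
= 240abd + 150abcd + 180abd^2 + 60a^2bd - 480abc - 300abc^2 - 360abcd - 120a^2bc - 240ad - 150acd - 180ad^2 - 60a^2d + 480ac + 300ac^2 + 360acd + 120a^2c - 432bcd - 270bc^2d - 324bcd^2 - 108abcd + 864bc^2 + 540bc^3 + 648bc^2d + 216abc^2 + 432cd + 270c^2d + 324cd^2 + 108acd - 864c^2 - 540c^3 - 648c^2d - 216ac^2 + 144b^2d + 90b^2cd + 108b^2d^2 + 36ab^2d - 288b^2c - 180b^2c^2 - 216b^2cd - 72ab^2c - 144bd - 90bcd - 108bd^2 - 36abd + 288bc + 180bc^2 + 216bcd + 72abc    [distributive law]
= 204abd - 318abcd + 180abd^2 + 60a^2bd - 408abc - 84abc^2 - 120a^2bc - 240ad + 318acd - 180ad^2 - 60a^2d + 480ac + 84ac^2 + 120a^2c - 306bcd + 378bc^2d - 324bcd^2 + 1044bc^2 + 540bc^3 + 432cd - 378c^2d + 324cd^2 - 864c^2 - 540c^3 + 144b^2d - 126b^2cd + 108b^2d^2 + 36ab^2d - 288b^2c - 180b^2c^2 - 72ab^2c - 144bd - 108bd^2 + 288bc    [combine like terms]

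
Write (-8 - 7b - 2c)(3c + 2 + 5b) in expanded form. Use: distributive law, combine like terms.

(-8 - 7b - 2c)(3c + 2 + 5b)
= -24c - 16 - 40b - 21bc - 14b - 35b² - 6c² - 4c - 10bc    [distributive law]
= -28c - 16 - 54b - 31bc - 35b² - 6c²    [combine like terms]

-28c - 16 - 54b - 31bc - 35b² - 6c²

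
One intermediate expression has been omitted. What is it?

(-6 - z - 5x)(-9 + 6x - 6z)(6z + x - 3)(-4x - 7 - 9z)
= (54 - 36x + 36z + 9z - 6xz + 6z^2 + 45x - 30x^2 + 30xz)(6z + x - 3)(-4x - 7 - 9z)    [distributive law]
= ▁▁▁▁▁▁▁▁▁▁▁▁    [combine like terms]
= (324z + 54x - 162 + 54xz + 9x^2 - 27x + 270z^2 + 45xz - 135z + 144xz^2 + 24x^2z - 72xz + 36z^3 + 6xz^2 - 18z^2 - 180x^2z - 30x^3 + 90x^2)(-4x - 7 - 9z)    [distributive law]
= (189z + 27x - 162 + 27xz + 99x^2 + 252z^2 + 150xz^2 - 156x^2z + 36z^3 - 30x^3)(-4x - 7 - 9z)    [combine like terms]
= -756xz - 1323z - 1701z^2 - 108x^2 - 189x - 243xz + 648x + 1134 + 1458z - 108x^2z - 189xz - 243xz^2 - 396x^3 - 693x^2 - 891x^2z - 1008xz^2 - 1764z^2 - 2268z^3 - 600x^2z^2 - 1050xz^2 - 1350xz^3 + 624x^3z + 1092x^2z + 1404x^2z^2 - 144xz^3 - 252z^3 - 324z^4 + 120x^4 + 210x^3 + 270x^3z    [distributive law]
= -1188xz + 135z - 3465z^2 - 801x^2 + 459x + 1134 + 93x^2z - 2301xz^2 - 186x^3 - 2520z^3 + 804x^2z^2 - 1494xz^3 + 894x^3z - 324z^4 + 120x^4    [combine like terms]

Applying combine like terms to the line above:

(54 + 9x + 45z + 24xz + 6z^2 - 30x^2)(6z + x - 3)(-4x - 7 - 9z)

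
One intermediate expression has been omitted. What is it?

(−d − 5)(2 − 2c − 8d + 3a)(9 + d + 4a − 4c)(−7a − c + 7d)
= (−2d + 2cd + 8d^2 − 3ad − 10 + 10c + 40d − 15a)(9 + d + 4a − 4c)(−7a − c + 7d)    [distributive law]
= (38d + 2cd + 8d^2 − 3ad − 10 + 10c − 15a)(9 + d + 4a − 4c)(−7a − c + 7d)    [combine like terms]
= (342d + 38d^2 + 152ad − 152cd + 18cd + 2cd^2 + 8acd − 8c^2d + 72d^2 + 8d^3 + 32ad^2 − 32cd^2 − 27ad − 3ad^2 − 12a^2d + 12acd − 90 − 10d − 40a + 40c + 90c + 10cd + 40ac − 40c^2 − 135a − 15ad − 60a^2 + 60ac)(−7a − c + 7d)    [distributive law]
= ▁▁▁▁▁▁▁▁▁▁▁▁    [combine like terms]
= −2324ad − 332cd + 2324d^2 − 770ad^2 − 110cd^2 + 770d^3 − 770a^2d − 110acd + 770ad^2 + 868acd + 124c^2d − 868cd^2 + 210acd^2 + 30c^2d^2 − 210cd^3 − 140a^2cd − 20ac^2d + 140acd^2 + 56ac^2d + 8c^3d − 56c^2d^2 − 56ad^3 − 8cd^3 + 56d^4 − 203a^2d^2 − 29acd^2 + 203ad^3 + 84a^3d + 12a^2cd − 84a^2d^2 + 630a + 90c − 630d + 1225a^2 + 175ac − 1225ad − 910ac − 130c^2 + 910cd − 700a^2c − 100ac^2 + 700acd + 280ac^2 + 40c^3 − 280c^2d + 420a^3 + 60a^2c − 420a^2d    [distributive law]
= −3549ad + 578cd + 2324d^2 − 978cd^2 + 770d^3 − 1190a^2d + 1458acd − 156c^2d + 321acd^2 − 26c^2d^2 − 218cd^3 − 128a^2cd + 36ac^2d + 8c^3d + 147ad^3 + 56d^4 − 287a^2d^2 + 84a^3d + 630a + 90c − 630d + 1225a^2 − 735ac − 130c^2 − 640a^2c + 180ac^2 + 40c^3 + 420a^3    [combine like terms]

After combine like terms, the bracketed line is:

(332d + 110d^2 + 110ad − 124cd − 30cd^2 + 20acd − 8c^2d + 8d^3 + 29ad^2 − 12a^2d − 90 − 175a + 130c + 100ac − 40c^2 − 60a^2)(−7a − c + 7d)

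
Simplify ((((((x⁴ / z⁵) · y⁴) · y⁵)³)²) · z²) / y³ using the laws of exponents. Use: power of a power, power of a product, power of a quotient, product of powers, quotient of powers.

x²⁴y⁵¹z⁻²⁸

((((((x⁴ / z⁵) · y⁴) · y⁵)³)²) · z²) / y³
= (((((x⁴ / z⁵) · y⁴) · y⁵)⁶) · z²) / y³    [power of a power]
= (((((x⁴ / z⁵) · y⁴)⁶) · ((y⁵)⁶)) · z²) / y³    [power of a product]
= (((((x⁴ / z⁵)⁶) · ((y⁴)⁶)) · ((y⁵)⁶)) · z²) / y³    [power of a product]
= ((((((x⁴)⁶) / ((z⁵)⁶)) · ((y⁴)⁶)) · ((y⁵)⁶)) · z²) / y³    [power of a quotient]
= ((((x²⁴ / ((z⁵)⁶)) · ((y⁴)⁶)) · ((y⁵)⁶)) · z²) / y³    [power of a power]
= ((((x²⁴ / z³⁰) · ((y⁴)⁶)) · ((y⁵)⁶)) · z²) / y³    [power of a power]
= ((((x²⁴ / z³⁰) · y²⁴) · ((y⁵)⁶)) · z²) / y³    [power of a power]
= ((((x²⁴ / z³⁰) · y²⁴) · y³⁰) · z²) / y³    [power of a power]
= x²⁴y⁵¹z⁻²⁸    [quotient of powers; product of powers]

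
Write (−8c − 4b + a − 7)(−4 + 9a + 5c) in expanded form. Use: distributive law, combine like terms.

−3c − 67ac − 40c^2 + 16b − 36ab − 20bc − 67a + 9a^2 + 28

(−8c − 4b + a − 7)(−4 + 9a + 5c)
= 32c − 72ac − 40c^2 + 16b − 36ab − 20bc − 4a + 9a^2 + 5ac + 28 − 63a − 35c    [distributive law]
= −3c − 67ac − 40c^2 + 16b − 36ab − 20bc − 67a + 9a^2 + 28    [combine like terms]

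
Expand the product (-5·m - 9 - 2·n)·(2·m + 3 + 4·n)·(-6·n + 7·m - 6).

(-5·m - 9 - 2·n)·(2·m + 3 + 4·n)·(-6·n + 7·m - 6)
= (-10·m^2 - 15·m - 20·m·n - 18·m - 27 - 36·n - 4·m·n - 6·n - 8·n^2)·(-6·n + 7·m - 6)    [distributive law]
= (-10·m^2 - 33·m - 24·m·n - 27 - 42·n - 8·n^2)·(-6·n + 7·m - 6)    [combine like terms]
= 60·m^2·n - 70·m^3 + 60·m^2 + 198·m·n - 231·m^2 + 198·m + 144·m·n^2 - 168·m^2·n + 144·m·n + 162·n - 189·m + 162 + 252·n^2 - 294·m·n + 252·n + 48·n^3 - 56·m·n^2 + 48·n^2    [distributive law]
= -108·m^2·n - 70·m^3 - 171·m^2 + 48·m·n + 9·m + 88·m·n^2 + 414·n + 162 + 300·n^2 + 48·n^3    [combine like terms]

-108·m^2·n - 70·m^3 - 171·m^2 + 48·m·n + 9·m + 88·m·n^2 + 414·n + 162 + 300·n^2 + 48·n^3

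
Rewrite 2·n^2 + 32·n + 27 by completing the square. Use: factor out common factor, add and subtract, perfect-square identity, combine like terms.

2(n + 8)^2 − 101

2·n^2 + 32·n + 27
= 2(n^2 + 16·n) + 27    [factor out 2 from the n-terms]
= 2(n^2 + 16·n + 64 − 64) + 27    [add and subtract 64 inside the bracket]
= 2(n + 8)^2 − 128 + 27    [perfect-square identity]
= 2(n + 8)^2 − 101    [combine constants]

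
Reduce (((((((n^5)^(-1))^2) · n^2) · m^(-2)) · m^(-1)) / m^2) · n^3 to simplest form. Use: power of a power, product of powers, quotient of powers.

(((((((n^5)^(-1))^2) · n^2) · m^(-2)) · m^(-1)) / m^2) · n^3
= ((((((n^5)^(-2)) · n^2) · m^(-2)) · m^(-1)) / m^2) · n^3    [power of a power]
= ((((n^(-10) · n^2) · m^(-2)) · m^(-1)) / m^2) · n^3    [power of a power]
= (((n^(-8) · m^(-2)) · m^(-1)) / m^2) · n^3    [product of powers]
= m^(-5)n^(-5)    [quotient of powers; product of powers]

m^(-5)n^(-5)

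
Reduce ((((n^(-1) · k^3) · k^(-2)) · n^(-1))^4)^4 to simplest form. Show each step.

k^16·n^(-32)

((((n^(-1) · k^3) · k^(-2)) · n^(-1))^4)^4
= (((n^(-1) · k^3) · k^(-2)) · n^(-1))^16    [power of a power]
= (((n^(-1) · k^3) · k^(-2))^16) · ((n^(-1))^16)    [power of a product]
= (((n^(-1) · k^3)^16) · ((k^(-2))^16)) · ((n^(-1))^16)    [power of a product]
= ((((n^(-1))^16) · ((k^3)^16)) · ((k^(-2))^16)) · ((n^(-1))^16)    [power of a product]
= ((n^(-16) · ((k^3)^16)) · ((k^(-2))^16)) · ((n^(-1))^16)    [power of a power]
= ((n^(-16) · k^48) · ((k^(-2))^16)) · ((n^(-1))^16)    [power of a power]
= ((n^(-16) · k^48) · k^(-32)) · ((n^(-1))^16)    [power of a power]
= ((n^(-16) · k^48) · k^(-32)) · n^(-16)    [power of a power]
= k^16·n^(-32)    [product of powers]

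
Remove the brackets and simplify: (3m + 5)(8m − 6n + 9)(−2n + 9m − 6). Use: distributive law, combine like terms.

(3m + 5)(8m − 6n + 9)(−2n + 9m − 6)
= (24m^2 − 18mn + 27m + 40m − 30n + 45)(−2n + 9m − 6)    [distributive law]
= (24m^2 − 18mn + 67m − 30n + 45)(−2n + 9m − 6)    [combine like terms]
= −48m^2n + 216m^3 − 144m^2 + 36mn^2 − 162m^2n + 108mn − 134mn + 603m^2 − 402m + 60n^2 − 270mn + 180n − 90n + 405m − 270    [distributive law]
= −210m^2n + 216m^3 + 459m^2 + 36mn^2 − 296mn + 3m + 60n^2 + 90n − 270    [combine like terms]

−210m^2n + 216m^3 + 459m^2 + 36mn^2 − 296mn + 3m + 60n^2 + 90n − 270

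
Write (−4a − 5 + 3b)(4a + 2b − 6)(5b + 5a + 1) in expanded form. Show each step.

−60a^2b − 80a^3 + 4a^2 + 50ab^2 − 116ab + 154a − 134b^2 + 122b + 30 + 30b^3

(−4a − 5 + 3b)(4a + 2b − 6)(5b + 5a + 1)
= (−16a^2 − 8ab + 24a − 20a − 10b + 30 + 12ab + 6b^2 − 18b)(5b + 5a + 1)    [distributive law]
= (−16a^2 + 4ab + 4a − 28b + 30 + 6b^2)(5b + 5a + 1)    [combine like terms]
= −80a^2b − 80a^3 − 16a^2 + 20ab^2 + 20a^2b + 4ab + 20ab + 20a^2 + 4a − 140b^2 − 140ab − 28b + 150b + 150a + 30 + 30b^3 + 30ab^2 + 6b^2    [distributive law]
= −60a^2b − 80a^3 + 4a^2 + 50ab^2 − 116ab + 154a − 134b^2 + 122b + 30 + 30b^3    [combine like terms]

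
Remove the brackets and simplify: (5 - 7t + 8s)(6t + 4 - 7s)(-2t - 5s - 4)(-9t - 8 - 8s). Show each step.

-2148t^3 - 880t^2 + 2088st^2 + 4312st + 3969s^2t + 1104t + 1344s - 1208s^2 + 640 - 4152s^3 - 756t^4 - 816st^3 + 3229s^2t^2 + 464s^3t - 2240s^4

(5 - 7t + 8s)(6t + 4 - 7s)(-2t - 5s - 4)(-9t - 8 - 8s)
= (30t + 20 - 35s - 42t^2 - 28t + 49st + 48st + 32s - 56s^2)(-2t - 5s - 4)(-9t - 8 - 8s)    [distributive law]
= (2t + 20 - 3s - 42t^2 + 97st - 56s^2)(-2t - 5s - 4)(-9t - 8 - 8s)    [combine like terms]
= (-4t^2 - 10st - 8t - 40t - 100s - 80 + 6st + 15s^2 + 12s + 84t^3 + 210st^2 + 168t^2 - 194st^2 - 485s^2t - 388st + 112s^2t + 280s^3 + 224s^2)(-9t - 8 - 8s)    [distributive law]
= (164t^2 - 392st - 48t - 88s - 80 + 239s^2 + 84t^3 + 16st^2 - 373s^2t + 280s^3)(-9t - 8 - 8s)    [combine like terms]
= -1476t^3 - 1312t^2 - 1312st^2 + 3528st^2 + 3136st + 3136s^2t + 432t^2 + 384t + 384st + 792st + 704s + 704s^2 + 720t + 640 + 640s - 2151s^2t - 1912s^2 - 1912s^3 - 756t^4 - 672t^3 - 672st^3 - 144st^3 - 128st^2 - 128s^2t^2 + 3357s^2t^2 + 2984s^2t + 2984s^3t - 2520s^3t - 2240s^3 - 2240s^4    [distributive law]
= -2148t^3 - 880t^2 + 2088st^2 + 4312st + 3969s^2t + 1104t + 1344s - 1208s^2 + 640 - 4152s^3 - 756t^4 - 816st^3 + 3229s^2t^2 + 464s^3t - 2240s^4    [combine like terms]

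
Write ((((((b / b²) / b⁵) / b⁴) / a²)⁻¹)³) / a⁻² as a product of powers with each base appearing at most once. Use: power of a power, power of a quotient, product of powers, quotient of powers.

((((((b / b²) / b⁵) / b⁴) / a²)⁻¹)³) / a⁻²
= (((((b / b²) / b⁵) / b⁴) / a²)⁻³) / a⁻²    [power of a power]
= (((((b / b²) / b⁵) / b⁴)⁻³) / ((a²)⁻³)) / a⁻²    [power of a quotient]
= (((((b / b²) / b⁵)⁻³) / ((b⁴)⁻³)) / ((a²)⁻³)) / a⁻²    [power of a quotient]
= (((((b / b²)⁻³) / ((b⁵)⁻³)) / ((b⁴)⁻³)) / ((a²)⁻³)) / a⁻²    [power of a quotient]
= (((((b⁻³) / ((b²)⁻³)) / ((b⁵)⁻³)) / ((b⁴)⁻³)) / ((a²)⁻³)) / a⁻²    [power of a quotient]
= ((((b⁻³ / b⁻⁶) / ((b⁵)⁻³)) / ((b⁴)⁻³)) / ((a²)⁻³)) / a⁻²    [power of a power]
= (((b³ / ((b⁵)⁻³)) / ((b⁴)⁻³)) / ((a²)⁻³)) / a⁻²    [quotient of powers]
= (((b³ / b⁻¹⁵) / ((b⁴)⁻³)) / ((a²)⁻³)) / a⁻²    [power of a power]
= ((b¹⁸ / ((b⁴)⁻³)) / ((a²)⁻³)) / a⁻²    [quotient of powers]
= ((b¹⁸ / b⁻¹²) / ((a²)⁻³)) / a⁻²    [power of a power]
= (b³⁰ / ((a²)⁻³)) / a⁻²    [quotient of powers]
= (b³⁰ / a⁻⁶) / a⁻²    [power of a power]
= a⁸b³⁰    [quotient of powers; product of powers]

a⁸b³⁰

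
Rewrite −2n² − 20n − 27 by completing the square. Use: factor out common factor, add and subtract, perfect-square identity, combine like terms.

−2n² − 20n − 27
= −2(n² + 10n) − 27    [factor out -2 from the n-terms]
= −2(n² + 10n + 25 − 25) − 27    [add and subtract 25 inside the bracket]
= −2(n + 5)² + 50 − 27    [perfect-square identity]
= −2(n + 5)² + 23    [combine constants]

−2(n + 5)² + 23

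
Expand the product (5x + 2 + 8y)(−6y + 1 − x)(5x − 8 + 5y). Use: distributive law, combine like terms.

−215x²y + 299xy − 430xy² + 55x² − 14x − 25x³ + 42y + 364y² − 16 − 240y³

(5x + 2 + 8y)(−6y + 1 − x)(5x − 8 + 5y)
= (−30xy + 5x − 5x² − 12y + 2 − 2x − 48y² + 8y − 8xy)(5x − 8 + 5y)    [distributive law]
= (−38xy + 3x − 5x² − 4y + 2 − 48y²)(5x − 8 + 5y)    [combine like terms]
= −190x²y + 304xy − 190xy² + 15x² − 24x + 15xy − 25x³ + 40x² − 25x²y − 20xy + 32y − 20y² + 10x − 16 + 10y − 240xy² + 384y² − 240y³    [distributive law]
= −215x²y + 299xy − 430xy² + 55x² − 14x − 25x³ + 42y + 364y² − 16 − 240y³    [combine like terms]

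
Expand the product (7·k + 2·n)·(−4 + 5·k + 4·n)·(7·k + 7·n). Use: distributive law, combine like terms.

−196·k^2 − 252·k·n + 245·k^3 + 511·k^2·n + 322·k·n^2 − 56·n^2 + 56·n^3

(7·k + 2·n)·(−4 + 5·k + 4·n)·(7·k + 7·n)
= (−28·k + 35·k^2 + 28·k·n − 8·n + 10·k·n + 8·n^2)·(7·k + 7·n)    [distributive law]
= (−28·k + 35·k^2 + 38·k·n − 8·n + 8·n^2)·(7·k + 7·n)    [combine like terms]
= −196·k^2 − 196·k·n + 245·k^3 + 245·k^2·n + 266·k^2·n + 266·k·n^2 − 56·k·n − 56·n^2 + 56·k·n^2 + 56·n^3    [distributive law]
= −196·k^2 − 252·k·n + 245·k^3 + 511·k^2·n + 322·k·n^2 − 56·n^2 + 56·n^3    [combine like terms]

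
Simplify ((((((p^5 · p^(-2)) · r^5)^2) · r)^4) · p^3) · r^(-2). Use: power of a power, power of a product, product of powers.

p^27r^42

((((((p^5 · p^(-2)) · r^5)^2) · r)^4) · p^3) · r^(-2)
= ((((((p^5 · p^(-2)) · r^5)^2)^4) · (r^4)) · p^3) · r^(-2)    [power of a product]
= (((((p^5 · p^(-2)) · r^5)^8) · (r^4)) · p^3) · r^(-2)    [power of a power]
= (((((p^5 · p^(-2))^8) · ((r^5)^8)) · (r^4)) · p^3) · r^(-2)    [power of a product]
= ((((((p^5)^8) · ((p^(-2))^8)) · ((r^5)^8)) · (r^4)) · p^3) · r^(-2)    [power of a product]
= ((((p^40 · ((p^(-2))^8)) · ((r^5)^8)) · (r^4)) · p^3) · r^(-2)    [power of a power]
= ((((p^40 · p^(-16)) · ((r^5)^8)) · (r^4)) · p^3) · r^(-2)    [power of a power]
= (((p^24 · ((r^5)^8)) · (r^4)) · p^3) · r^(-2)    [product of powers]
= (((p^24 · r^40) · (r^4)) · p^3) · r^(-2)    [power of a power]
= p^27r^42    [product of powers]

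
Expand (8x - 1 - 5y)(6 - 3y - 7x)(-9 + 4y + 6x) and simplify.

(8x - 1 - 5y)(6 - 3y - 7x)(-9 + 4y + 6x)
= (48x - 24xy - 56x^2 - 6 + 3y + 7x - 30y + 15y^2 + 35xy)(-9 + 4y + 6x)    [distributive law]
= (55x + 11xy - 56x^2 - 6 - 27y + 15y^2)(-9 + 4y + 6x)    [combine like terms]
= -495x + 220xy + 330x^2 - 99xy + 44xy^2 + 66x^2y + 504x^2 - 224x^2y - 336x^3 + 54 - 24y - 36x + 243y - 108y^2 - 162xy - 135y^2 + 60y^3 + 90xy^2    [distributive law]
= -531x - 41xy + 834x^2 + 134xy^2 - 158x^2y - 336x^3 + 54 + 219y - 243y^2 + 60y^3    [combine like terms]

-531x - 41xy + 834x^2 + 134xy^2 - 158x^2y - 336x^3 + 54 + 219y - 243y^2 + 60y^3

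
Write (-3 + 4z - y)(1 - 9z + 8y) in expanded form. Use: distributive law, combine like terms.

-3 + 31z - 25y - 36z² + 41yz - 8y²

(-3 + 4z - y)(1 - 9z + 8y)
= -3 + 27z - 24y + 4z - 36z² + 32yz - y + 9yz - 8y²    [distributive law]
= -3 + 31z - 25y - 36z² + 41yz - 8y²    [combine like terms]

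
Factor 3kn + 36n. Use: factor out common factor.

3n(k + 12)

3kn + 36n
= 3(kn + 12n)    [factor out 3]
= 3n(k + 12)    [factor out n]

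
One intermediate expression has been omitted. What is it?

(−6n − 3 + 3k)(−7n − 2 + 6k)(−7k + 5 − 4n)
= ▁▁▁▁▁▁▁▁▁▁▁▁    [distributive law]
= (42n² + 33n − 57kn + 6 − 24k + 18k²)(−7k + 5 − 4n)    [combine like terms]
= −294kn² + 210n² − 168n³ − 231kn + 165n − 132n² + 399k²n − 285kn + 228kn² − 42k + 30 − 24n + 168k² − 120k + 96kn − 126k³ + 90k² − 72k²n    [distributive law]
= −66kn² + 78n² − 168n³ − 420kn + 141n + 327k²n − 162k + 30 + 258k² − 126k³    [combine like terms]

After distributive law, the bracketed line is:

(42n² + 12n − 36kn + 21n + 6 − 18k − 21kn − 6k + 18k²)(−7k + 5 − 4n)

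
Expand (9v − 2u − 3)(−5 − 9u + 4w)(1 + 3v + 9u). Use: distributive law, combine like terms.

(9v − 2u − 3)(−5 − 9u + 4w)(1 + 3v + 9u)
= (−45v − 81uv + 36vw + 10u + 18u² − 8uw + 15 + 27u − 12w)(1 + 3v + 9u)    [distributive law]
= (−45v − 81uv + 36vw + 37u + 18u² − 8uw + 15 − 12w)(1 + 3v + 9u)    [combine like terms]
= −45v − 135v² − 405uv − 81uv − 243uv² − 729u²v + 36vw + 108v²w + 324uvw + 37u + 111uv + 333u² + 18u² + 54u²v + 162u³ − 8uw − 24uvw − 72u²w + 15 + 45v + 135u − 12w − 36vw − 108uw    [distributive law]
= −135v² − 375uv − 243uv² − 675u²v + 108v²w + 300uvw + 172u + 351u² + 162u³ − 116uw − 72u²w + 15 − 12w    [combine like terms]

−135v² − 375uv − 243uv² − 675u²v + 108v²w + 300uvw + 172u + 351u² + 162u³ − 116uw − 72u²w + 15 − 12w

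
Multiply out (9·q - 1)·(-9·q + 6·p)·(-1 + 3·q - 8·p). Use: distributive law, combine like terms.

(9·q - 1)·(-9·q + 6·p)·(-1 + 3·q - 8·p)
= (-81·q^2 + 54·p·q + 9·q - 6·p)·(-1 + 3·q - 8·p)    [distributive law]
= 81·q^2 - 243·q^3 + 648·p·q^2 - 54·p·q + 162·p·q^2 - 432·p^2·q - 9·q + 27·q^2 - 72·p·q + 6·p - 18·p·q + 48·p^2    [distributive law]
= 108·q^2 - 243·q^3 + 810·p·q^2 - 144·p·q - 432·p^2·q - 9·q + 6·p + 48·p^2    [combine like terms]

108·q^2 - 243·q^3 + 810·p·q^2 - 144·p·q - 432·p^2·q - 9·q + 6·p + 48·p^2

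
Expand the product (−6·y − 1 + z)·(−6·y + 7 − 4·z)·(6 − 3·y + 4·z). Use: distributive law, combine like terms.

324·y^2 − 108·y^3 + 90·y^2·z − 195·y − 69·y·z + 84·y·z^2 − 42 + 38·z + 20·z^2 − 16·z^3

(−6·y − 1 + z)·(−6·y + 7 − 4·z)·(6 − 3·y + 4·z)
= (36·y^2 − 42·y + 24·y·z + 6·y − 7 + 4·z − 6·y·z + 7·z − 4·z^2)·(6 − 3·y + 4·z)    [distributive law]
= (36·y^2 − 36·y + 18·y·z − 7 + 11·z − 4·z^2)·(6 − 3·y + 4·z)    [combine like terms]
= 216·y^2 − 108·y^3 + 144·y^2·z − 216·y + 108·y^2 − 144·y·z + 108·y·z − 54·y^2·z + 72·y·z^2 − 42 + 21·y − 28·z + 66·z − 33·y·z + 44·z^2 − 24·z^2 + 12·y·z^2 − 16·z^3    [distributive law]
= 324·y^2 − 108·y^3 + 90·y^2·z − 195·y − 69·y·z + 84·y·z^2 − 42 + 38·z + 20·z^2 − 16·z^3    [combine like terms]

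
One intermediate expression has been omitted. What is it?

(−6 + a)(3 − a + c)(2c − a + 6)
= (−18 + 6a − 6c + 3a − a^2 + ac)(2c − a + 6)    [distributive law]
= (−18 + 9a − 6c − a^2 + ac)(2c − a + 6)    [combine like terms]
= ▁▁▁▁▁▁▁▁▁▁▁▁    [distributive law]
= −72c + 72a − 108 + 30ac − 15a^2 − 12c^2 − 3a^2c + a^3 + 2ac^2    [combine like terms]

Applying distributive law to the line above:

−36c + 18a − 108 + 18ac − 9a^2 + 54a − 12c^2 + 6ac − 36c − 2a^2c + a^3 − 6a^2 + 2ac^2 − a^2c + 6ac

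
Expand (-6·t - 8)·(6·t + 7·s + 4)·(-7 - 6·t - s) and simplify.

(-6·t - 8)·(6·t + 7·s + 4)·(-7 - 6·t - s)
= (-36·t^2 - 42·s·t - 24·t - 48·t - 56·s - 32)·(-7 - 6·t - s)    [distributive law]
= (-36·t^2 - 42·s·t - 72·t - 56·s - 32)·(-7 - 6·t - s)    [combine like terms]
= 252·t^2 + 216·t^3 + 36·s·t^2 + 294·s·t + 252·s·t^2 + 42·s^2·t + 504·t + 432·t^2 + 72·s·t + 392·s + 336·s·t + 56·s^2 + 224 + 192·t + 32·s    [distributive law]
= 684·t^2 + 216·t^3 + 288·s·t^2 + 702·s·t + 42·s^2·t + 696·t + 424·s + 56·s^2 + 224    [combine like terms]

684·t^2 + 216·t^3 + 288·s·t^2 + 702·s·t + 42·s^2·t + 696·t + 424·s + 56·s^2 + 224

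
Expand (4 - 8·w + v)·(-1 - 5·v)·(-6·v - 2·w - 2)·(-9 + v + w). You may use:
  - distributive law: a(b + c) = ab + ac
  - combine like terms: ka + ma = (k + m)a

(4 - 8·w + v)·(-1 - 5·v)·(-6·v - 2·w - 2)·(-9 + v + w)
= (-4 - 20·v + 8·w + 40·v·w - v - 5·v²)·(-6·v - 2·w - 2)·(-9 + v + w)    [distributive law]
= (-4 - 21·v + 8·w + 40·v·w - 5·v²)·(-6·v - 2·w - 2)·(-9 + v + w)    [combine like terms]
= (24·v + 8·w + 8 + 126·v² + 42·v·w + 42·v - 48·v·w - 16·w² - 16·w - 240·v²·w - 80·v·w² - 80·v·w + 30·v³ + 10·v²·w + 10·v²)·(-9 + v + w)    [distributive law]
= (66·v - 8·w + 8 + 136·v² - 86·v·w - 16·w² - 230·v²·w - 80·v·w² + 30·v³)·(-9 + v + w)    [combine like terms]
= -594·v + 66·v² + 66·v·w + 72·w - 8·v·w - 8·w² - 72 + 8·v + 8·w - 1224·v² + 136·v³ + 136·v²·w + 774·v·w - 86·v²·w - 86·v·w² + 144·w² - 16·v·w² - 16·w³ + 2070·v²·w - 230·v³·w - 230·v²·w² + 720·v·w² - 80·v²·w² - 80·v·w³ - 270·v³ + 30·v⁴ + 30·v³·w    [distributive law]
= -586·v - 1158·v² + 832·v·w + 80·w + 136·w² - 72 - 134·v³ + 2120·v²·w + 618·v·w² - 16·w³ - 200·v³·w - 310·v²·w² - 80·v·w³ + 30·v⁴    [combine like terms]

-586·v - 1158·v² + 832·v·w + 80·w + 136·w² - 72 - 134·v³ + 2120·v²·w + 618·v·w² - 16·w³ - 200·v³·w - 310·v²·w² - 80·v·w³ + 30·v⁴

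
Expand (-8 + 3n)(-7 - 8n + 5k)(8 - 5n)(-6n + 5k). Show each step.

-2688n + 2240k - 384n^2 + 2240kn + 2442n^3 - 3955kn^2 - 1600k^2 + 1600k^2n - 720n^4 + 1050kn^3 - 375k^2n^2

(-8 + 3n)(-7 - 8n + 5k)(8 - 5n)(-6n + 5k)
= (56 + 64n - 40k - 21n - 24n^2 + 15kn)(8 - 5n)(-6n + 5k)    [distributive law]
= (56 + 43n - 40k - 24n^2 + 15kn)(8 - 5n)(-6n + 5k)    [combine like terms]
= (448 - 280n + 344n - 215n^2 - 320k + 200kn - 192n^2 + 120n^3 + 120kn - 75kn^2)(-6n + 5k)    [distributive law]
= (448 + 64n - 407n^2 - 320k + 320kn + 120n^3 - 75kn^2)(-6n + 5k)    [combine like terms]
= -2688n + 2240k - 384n^2 + 320kn + 2442n^3 - 2035kn^2 + 1920kn - 1600k^2 - 1920kn^2 + 1600k^2n - 720n^4 + 600kn^3 + 450kn^3 - 375k^2n^2    [distributive law]
= -2688n + 2240k - 384n^2 + 2240kn + 2442n^3 - 3955kn^2 - 1600k^2 + 1600k^2n - 720n^4 + 1050kn^3 - 375k^2n^2    [combine like terms]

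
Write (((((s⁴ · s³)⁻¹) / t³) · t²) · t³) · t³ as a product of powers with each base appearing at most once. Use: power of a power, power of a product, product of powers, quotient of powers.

s⁻⁷·t⁵

(((((s⁴ · s³)⁻¹) / t³) · t²) · t³) · t³
= ((((((s⁴)⁻¹) · ((s³)⁻¹)) / t³) · t²) · t³) · t³    [power of a product]
= ((((s⁻⁴ · ((s³)⁻¹)) / t³) · t²) · t³) · t³    [power of a power]
= ((((s⁻⁴ · s⁻³) / t³) · t²) · t³) · t³    [power of a power]
= (((s⁻⁷ / t³) · t²) · t³) · t³    [product of powers]
= s⁻⁷·t⁵    [quotient of powers; product of powers]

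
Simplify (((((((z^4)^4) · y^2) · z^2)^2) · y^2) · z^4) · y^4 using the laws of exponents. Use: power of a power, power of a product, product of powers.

y^10z^40

(((((((z^4)^4) · y^2) · z^2)^2) · y^2) · z^4) · y^4
= (((((((z^4)^4) · y^2)^2) · ((z^2)^2)) · y^2) · z^4) · y^4    [power of a product]
= (((((((z^4)^4)^2) · ((y^2)^2)) · ((z^2)^2)) · y^2) · z^4) · y^4    [power of a product]
= ((((((z^4)^8) · ((y^2)^2)) · ((z^2)^2)) · y^2) · z^4) · y^4    [power of a power]
= ((((z^32 · ((y^2)^2)) · ((z^2)^2)) · y^2) · z^4) · y^4    [power of a power]
= ((((z^32 · y^4) · ((z^2)^2)) · y^2) · z^4) · y^4    [power of a power]
= ((((z^32 · y^4) · z^4) · y^2) · z^4) · y^4    [power of a power]
= y^10z^40    [product of powers]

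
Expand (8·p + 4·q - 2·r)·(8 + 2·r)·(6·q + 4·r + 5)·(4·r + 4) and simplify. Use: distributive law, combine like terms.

1920·p·q·r + 1536·p·q + 1600·p·r^2 + 2624·p·r + 1280·p + 384·p·q·r^2 + 256·p·r^3 + 960·q^2·r + 768·q^2 + 320·q·r^2 + 928·q·r + 640·q + 192·q^2·r^2 + 32·q·r^3 - 400·r^3 - 656·r^2 - 320·r - 64·r^4

(8·p + 4·q - 2·r)·(8 + 2·r)·(6·q + 4·r + 5)·(4·r + 4)
= (64·p + 16·p·r + 32·q + 8·q·r - 16·r - 4·r^2)·(6·q + 4·r + 5)·(4·r + 4)    [distributive law]
= (384·p·q + 256·p·r + 320·p + 96·p·q·r + 64·p·r^2 + 80·p·r + 192·q^2 + 128·q·r + 160·q + 48·q^2·r + 32·q·r^2 + 40·q·r - 96·q·r - 64·r^2 - 80·r - 24·q·r^2 - 16·r^3 - 20·r^2)·(4·r + 4)    [distributive law]
= (384·p·q + 336·p·r + 320·p + 96·p·q·r + 64·p·r^2 + 192·q^2 + 72·q·r + 160·q + 48·q^2·r + 8·q·r^2 - 84·r^2 - 80·r - 16·r^3)·(4·r + 4)    [combine like terms]
= 1536·p·q·r + 1536·p·q + 1344·p·r^2 + 1344·p·r + 1280·p·r + 1280·p + 384·p·q·r^2 + 384·p·q·r + 256·p·r^3 + 256·p·r^2 + 768·q^2·r + 768·q^2 + 288·q·r^2 + 288·q·r + 640·q·r + 640·q + 192·q^2·r^2 + 192·q^2·r + 32·q·r^3 + 32·q·r^2 - 336·r^3 - 336·r^2 - 320·r^2 - 320·r - 64·r^4 - 64·r^3    [distributive law]
= 1920·p·q·r + 1536·p·q + 1600·p·r^2 + 2624·p·r + 1280·p + 384·p·q·r^2 + 256·p·r^3 + 960·q^2·r + 768·q^2 + 320·q·r^2 + 928·q·r + 640·q + 192·q^2·r^2 + 32·q·r^3 - 400·r^3 - 656·r^2 - 320·r - 64·r^4    [combine like terms]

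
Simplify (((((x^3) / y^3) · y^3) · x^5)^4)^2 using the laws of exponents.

(((((x^3) / y^3) · y^3) · x^5)^4)^2
= ((((x^3) / y^3) · y^3) · x^5)^8    [power of a power]
= ((((x^3) / y^3) · y^3)^8) · ((x^5)^8)    [power of a product]
= ((((x^3) / y^3)^8) · ((y^3)^8)) · ((x^5)^8)    [power of a product]
= ((((x^3)^8) / ((y^3)^8)) · ((y^3)^8)) · ((x^5)^8)    [power of a quotient]
= (((x^24) / ((y^3)^8)) · ((y^3)^8)) · ((x^5)^8)    [power of a power]
= ((x^24 / y^24) · ((y^3)^8)) · ((x^5)^8)    [power of a power]
= ((x^24 / y^24) · y^24) · ((x^5)^8)    [power of a power]
= ((x^24 / y^24) · y^24) · x^40    [power of a power]
= x^64    [quotient of powers; product of powers]

x^64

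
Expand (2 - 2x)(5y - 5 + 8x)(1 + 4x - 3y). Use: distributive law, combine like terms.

(2 - 2x)(5y - 5 + 8x)(1 + 4x - 3y)
= (10y - 10 + 16x - 10xy + 10x - 16x²)(1 + 4x - 3y)    [distributive law]
= (10y - 10 + 26x - 10xy - 16x²)(1 + 4x - 3y)    [combine like terms]
= 10y + 40xy - 30y² - 10 - 40x + 30y + 26x + 104x² - 78xy - 10xy - 40x²y + 30xy² - 16x² - 64x³ + 48x²y    [distributive law]
= 40y - 48xy - 30y² - 10 - 14x + 88x² + 8x²y + 30xy² - 64x³    [combine like terms]

40y - 48xy - 30y² - 10 - 14x + 88x² + 8x²y + 30xy² - 64x³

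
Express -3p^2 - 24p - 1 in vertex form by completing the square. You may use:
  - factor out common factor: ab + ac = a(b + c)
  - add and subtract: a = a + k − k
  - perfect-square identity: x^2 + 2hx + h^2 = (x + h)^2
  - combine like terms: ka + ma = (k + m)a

-3p^2 - 24p - 1
= -3(p^2 + 8p) - 1    [factor out -3 from the p-terms]
= -3(p^2 + 8p + 16 - 16) - 1    [add and subtract 16 inside the bracket]
= -3(p + 4)^2 + 48 - 1    [perfect-square identity]
= -3(p + 4)^2 + 47    [combine constants]

-3(p + 4)^2 + 47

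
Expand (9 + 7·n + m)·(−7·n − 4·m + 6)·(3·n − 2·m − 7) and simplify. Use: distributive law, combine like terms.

280·n^2 + 197·m·n + 309·n + 88·m^2 + 102·m − 378 − 147·n^3 − 7·m·n^2 + 58·m^2·n + 8·m^3

(9 + 7·n + m)·(−7·n − 4·m + 6)·(3·n − 2·m − 7)
= (−63·n − 36·m + 54 − 49·n^2 − 28·m·n + 42·n − 7·m·n − 4·m^2 + 6·m)·(3·n − 2·m − 7)    [distributive law]
= (−21·n − 30·m + 54 − 49·n^2 − 35·m·n − 4·m^2)·(3·n − 2·m − 7)    [combine like terms]
= −63·n^2 + 42·m·n + 147·n − 90·m·n + 60·m^2 + 210·m + 162·n − 108·m − 378 − 147·n^3 + 98·m·n^2 + 343·n^2 − 105·m·n^2 + 70·m^2·n + 245·m·n − 12·m^2·n + 8·m^3 + 28·m^2    [distributive law]
= 280·n^2 + 197·m·n + 309·n + 88·m^2 + 102·m − 378 − 147·n^3 − 7·m·n^2 + 58·m^2·n + 8·m^3    [combine like terms]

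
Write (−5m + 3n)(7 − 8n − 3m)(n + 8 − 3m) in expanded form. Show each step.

(−5m + 3n)(7 − 8n − 3m)(n + 8 − 3m)
= (−35m + 40mn + 15m^2 + 21n − 24n^2 − 9mn)(n + 8 − 3m)    [distributive law]
= (−35m + 31mn + 15m^2 + 21n − 24n^2)(n + 8 − 3m)    [combine like terms]
= −35mn − 280m + 105m^2 + 31mn^2 + 248mn − 93m^2n + 15m^2n + 120m^2 − 45m^3 + 21n^2 + 168n − 63mn − 24n^3 − 192n^2 + 72mn^2    [distributive law]
= 150mn − 280m + 225m^2 + 103mn^2 − 78m^2n − 45m^3 − 171n^2 + 168n − 24n^3    [combine like terms]

150mn − 280m + 225m^2 + 103mn^2 − 78m^2n − 45m^3 − 171n^2 + 168n − 24n^3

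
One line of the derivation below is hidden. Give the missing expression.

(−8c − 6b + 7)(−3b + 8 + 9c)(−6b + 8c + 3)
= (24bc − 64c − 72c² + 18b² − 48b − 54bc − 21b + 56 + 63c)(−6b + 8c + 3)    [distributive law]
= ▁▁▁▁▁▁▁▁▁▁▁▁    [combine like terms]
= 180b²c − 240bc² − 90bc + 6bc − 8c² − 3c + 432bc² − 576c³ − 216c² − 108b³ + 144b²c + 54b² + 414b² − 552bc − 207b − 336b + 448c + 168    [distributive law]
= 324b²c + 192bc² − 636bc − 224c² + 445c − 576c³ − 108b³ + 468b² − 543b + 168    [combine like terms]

After combine like terms, the bracketed line is:

(−30bc − c − 72c² + 18b² − 69b + 56)(−6b + 8c + 3)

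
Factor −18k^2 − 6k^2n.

−18k^2 − 6k^2n
= 6(−3k^2 − k^2n)    [factor out 6]
= 6k^2(−3 − n)    [factor out k^2]

6k^2(−3 − n)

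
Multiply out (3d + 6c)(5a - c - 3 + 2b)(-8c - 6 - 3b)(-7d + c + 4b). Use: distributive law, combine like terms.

(3d + 6c)(5a - c - 3 + 2b)(-8c - 6 - 3b)(-7d + c + 4b)
= (15ad - 3cd - 9d + 6bd + 30ac - 6c^2 - 18c + 12bc)(-8c - 6 - 3b)(-7d + c + 4b)    [distributive law]
= (-120acd - 90ad - 45abd + 24c^2d + 18cd + 9bcd + 72cd + 54d + 27bd - 48bcd - 36bd - 18b^2d - 240ac^2 - 180ac - 90abc + 48c^3 + 36c^2 + 18bc^2 + 144c^2 + 108c + 54bc - 96bc^2 - 72bc - 36b^2c)(-7d + c + 4b)    [distributive law]
= (-120acd - 90ad - 45abd + 24c^2d + 90cd - 39bcd + 54d - 9bd - 18b^2d - 240ac^2 - 180ac - 90abc + 48c^3 + 180c^2 - 78bc^2 + 108c - 18bc - 36b^2c)(-7d + c + 4b)    [combine like terms]
= 840acd^2 - 120ac^2d - 480abcd + 630ad^2 - 90acd - 360abd + 315abd^2 - 45abcd - 180ab^2d - 168c^2d^2 + 24c^3d + 96bc^2d - 630cd^2 + 90c^2d + 360bcd + 273bcd^2 - 39bc^2d - 156b^2cd - 378d^2 + 54cd + 216bd + 63bd^2 - 9bcd - 36b^2d + 126b^2d^2 - 18b^2cd - 72b^3d + 1680ac^2d - 240ac^3 - 960abc^2 + 1260acd - 180ac^2 - 720abc + 630abcd - 90abc^2 - 360ab^2c - 336c^3d + 48c^4 + 192bc^3 - 1260c^2d + 180c^3 + 720bc^2 + 546bc^2d - 78bc^3 - 312b^2c^2 - 756cd + 108c^2 + 432bc + 126bcd - 18bc^2 - 72b^2c + 252b^2cd - 36b^2c^2 - 144b^3c    [distributive law]
= 840acd^2 + 1560ac^2d + 105abcd + 630ad^2 + 1170acd - 360abd + 315abd^2 - 180ab^2d - 168c^2d^2 - 312c^3d + 603bc^2d - 630cd^2 - 1170c^2d + 477bcd + 273bcd^2 + 78b^2cd - 378d^2 - 702cd + 216bd + 63bd^2 - 36b^2d + 126b^2d^2 - 72b^3d - 240ac^3 - 1050abc^2 - 180ac^2 - 720abc - 360ab^2c + 48c^4 + 114bc^3 + 180c^3 + 702bc^2 - 348b^2c^2 + 108c^2 + 432bc - 72b^2c - 144b^3c    [combine like terms]

840acd^2 + 1560ac^2d + 105abcd + 630ad^2 + 1170acd - 360abd + 315abd^2 - 180ab^2d - 168c^2d^2 - 312c^3d + 603bc^2d - 630cd^2 - 1170c^2d + 477bcd + 273bcd^2 + 78b^2cd - 378d^2 - 702cd + 216bd + 63bd^2 - 36b^2d + 126b^2d^2 - 72b^3d - 240ac^3 - 1050abc^2 - 180ac^2 - 720abc - 360ab^2c + 48c^4 + 114bc^3 + 180c^3 + 702bc^2 - 348b^2c^2 + 108c^2 + 432bc - 72b^2c - 144b^3c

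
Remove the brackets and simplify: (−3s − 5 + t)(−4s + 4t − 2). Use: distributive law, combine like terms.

(−3s − 5 + t)(−4s + 4t − 2)
= 12s² − 12st + 6s + 20s − 20t + 10 − 4st + 4t² − 2t    [distributive law]
= 12s² − 16st + 26s − 22t + 10 + 4t²    [combine like terms]

12s² − 16st + 26s − 22t + 10 + 4t²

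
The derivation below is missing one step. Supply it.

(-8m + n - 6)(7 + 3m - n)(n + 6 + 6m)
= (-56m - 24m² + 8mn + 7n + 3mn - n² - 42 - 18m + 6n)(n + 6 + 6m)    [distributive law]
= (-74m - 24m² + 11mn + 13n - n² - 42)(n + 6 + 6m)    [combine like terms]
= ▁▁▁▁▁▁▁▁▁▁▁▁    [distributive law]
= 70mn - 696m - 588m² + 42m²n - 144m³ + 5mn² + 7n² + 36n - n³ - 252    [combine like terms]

After distributive law, the bracketed line is:

-74mn - 444m - 444m² - 24m²n - 144m² - 144m³ + 11mn² + 66mn + 66m²n + 13n² + 78n + 78mn - n³ - 6n² - 6mn² - 42n - 252 - 252m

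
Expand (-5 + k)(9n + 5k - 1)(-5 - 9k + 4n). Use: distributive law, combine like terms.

245n + 256kn - 180n^2 + 85k + 209k^2 - 25 - 61k^2n + 36kn^2 - 45k^3

(-5 + k)(9n + 5k - 1)(-5 - 9k + 4n)
= (-45n - 25k + 5 + 9kn + 5k^2 - k)(-5 - 9k + 4n)    [distributive law]
= (-45n - 26k + 5 + 9kn + 5k^2)(-5 - 9k + 4n)    [combine like terms]
= 225n + 405kn - 180n^2 + 130k + 234k^2 - 104kn - 25 - 45k + 20n - 45kn - 81k^2n + 36kn^2 - 25k^2 - 45k^3 + 20k^2n    [distributive law]
= 245n + 256kn - 180n^2 + 85k + 209k^2 - 25 - 61k^2n + 36kn^2 - 45k^3    [combine like terms]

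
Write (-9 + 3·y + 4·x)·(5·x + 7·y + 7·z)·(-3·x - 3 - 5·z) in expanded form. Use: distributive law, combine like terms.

(-9 + 3·y + 4·x)·(5·x + 7·y + 7·z)·(-3·x - 3 - 5·z)
= (-45·x - 63·y - 63·z + 15·x·y + 21·y^2 + 21·y·z + 20·x^2 + 28·x·y + 28·x·z)·(-3·x - 3 - 5·z)    [distributive law]
= (-45·x - 63·y - 63·z + 43·x·y + 21·y^2 + 21·y·z + 20·x^2 + 28·x·z)·(-3·x - 3 - 5·z)    [combine like terms]
= 135·x^2 + 135·x + 225·x·z + 189·x·y + 189·y + 315·y·z + 189·x·z + 189·z + 315·z^2 - 129·x^2·y - 129·x·y - 215·x·y·z - 63·x·y^2 - 63·y^2 - 105·y^2·z - 63·x·y·z - 63·y·z - 105·y·z^2 - 60·x^3 - 60·x^2 - 100·x^2·z - 84·x^2·z - 84·x·z - 140·x·z^2    [distributive law]
= 75·x^2 + 135·x + 330·x·z + 60·x·y + 189·y + 252·y·z + 189·z + 315·z^2 - 129·x^2·y - 278·x·y·z - 63·x·y^2 - 63·y^2 - 105·y^2·z - 105·y·z^2 - 60·x^3 - 184·x^2·z - 140·x·z^2    [combine like terms]

75·x^2 + 135·x + 330·x·z + 60·x·y + 189·y + 252·y·z + 189·z + 315·z^2 - 129·x^2·y - 278·x·y·z - 63·x·y^2 - 63·y^2 - 105·y^2·z - 105·y·z^2 - 60·x^3 - 184·x^2·z - 140·x·z^2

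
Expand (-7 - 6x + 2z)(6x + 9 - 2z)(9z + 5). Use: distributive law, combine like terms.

-744xz - 480x - 407z - 315 + 268z² - 324x²z - 180x² + 216xz² - 36z³

(-7 - 6x + 2z)(6x + 9 - 2z)(9z + 5)
= (-42x - 63 + 14z - 36x² - 54x + 12xz + 12xz + 18z - 4z²)(9z + 5)    [distributive law]
= (-96x - 63 + 32z - 36x² + 24xz - 4z²)(9z + 5)    [combine like terms]
= -864xz - 480x - 567z - 315 + 288z² + 160z - 324x²z - 180x² + 216xz² + 120xz - 36z³ - 20z²    [distributive law]
= -744xz - 480x - 407z - 315 + 268z² - 324x²z - 180x² + 216xz² - 36z³    [combine like terms]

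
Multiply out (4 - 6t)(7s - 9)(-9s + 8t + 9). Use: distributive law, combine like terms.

-252s² - 640st + 576s + 198t - 324 + 378s²t - 336st² + 432t²

(4 - 6t)(7s - 9)(-9s + 8t + 9)
= (28s - 36 - 42st + 54t)(-9s + 8t + 9)    [distributive law]
= -252s² + 224st + 252s + 324s - 288t - 324 + 378s²t - 336st² - 378st - 486st + 432t² + 486t    [distributive law]
= -252s² - 640st + 576s + 198t - 324 + 378s²t - 336st² + 432t²    [combine like terms]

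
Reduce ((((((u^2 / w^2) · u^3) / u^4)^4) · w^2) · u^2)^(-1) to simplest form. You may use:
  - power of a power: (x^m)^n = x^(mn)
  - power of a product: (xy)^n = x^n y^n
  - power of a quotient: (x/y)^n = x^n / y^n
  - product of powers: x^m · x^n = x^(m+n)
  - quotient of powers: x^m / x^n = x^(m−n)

u^(-6)·w^6

((((((u^2 / w^2) · u^3) / u^4)^4) · w^2) · u^2)^(-1)
= ((((((u^2 / w^2) · u^3) / u^4)^4) · w^2)^(-1)) · ((u^2)^(-1))    [power of a product]
= ((((((u^2 / w^2) · u^3) / u^4)^4)^(-1)) · ((w^2)^(-1))) · ((u^2)^(-1))    [power of a product]
= (((((u^2 / w^2) · u^3) / u^4)^(-4)) · ((w^2)^(-1))) · ((u^2)^(-1))    [power of a power]
= (((((u^2 / w^2) · u^3)^(-4)) / ((u^4)^(-4))) · ((w^2)^(-1))) · ((u^2)^(-1))    [power of a quotient]
= (((((u^2 / w^2)^(-4)) · ((u^3)^(-4))) / ((u^4)^(-4))) · ((w^2)^(-1))) · ((u^2)^(-1))    [power of a product]
= ((((((u^2)^(-4)) / ((w^2)^(-4))) · ((u^3)^(-4))) / ((u^4)^(-4))) · ((w^2)^(-1))) · ((u^2)^(-1))    [power of a quotient]
= ((((u^(-8) / ((w^2)^(-4))) · ((u^3)^(-4))) / ((u^4)^(-4))) · ((w^2)^(-1))) · ((u^2)^(-1))    [power of a power]
= ((((u^(-8) / w^(-8)) · ((u^3)^(-4))) / ((u^4)^(-4))) · ((w^2)^(-1))) · ((u^2)^(-1))    [power of a power]
= ((((u^(-8) / w^(-8)) · u^(-12)) / ((u^4)^(-4))) · ((w^2)^(-1))) · ((u^2)^(-1))    [power of a power]
= ((((u^(-8) / w^(-8)) · u^(-12)) / u^(-16)) · ((w^2)^(-1))) · ((u^2)^(-1))    [power of a power]
= ((((u^(-8) / w^(-8)) · u^(-12)) / u^(-16)) · w^(-2)) · ((u^2)^(-1))    [power of a power]
= ((((u^(-8) / w^(-8)) · u^(-12)) / u^(-16)) · w^(-2)) · u^(-2)    [power of a power]
= u^(-6)·w^6    [quotient of powers; product of powers]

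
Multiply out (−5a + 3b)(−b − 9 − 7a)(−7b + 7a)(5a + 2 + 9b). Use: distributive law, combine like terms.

−2758a²b² − 3409ab² + 924ab³ + 420a³b − 399a²b − 1008ab + 2065a³ + 630a² + 1225a⁴ + 1743b³ + 189b⁴ + 378b²

(−5a + 3b)(−b − 9 − 7a)(−7b + 7a)(5a + 2 + 9b)
= (5ab + 45a + 35a² − 3b² − 27b − 21ab)(−7b + 7a)(5a + 2 + 9b)    [distributive law]
= (−16ab + 45a + 35a² − 3b² − 27b)(−7b + 7a)(5a + 2 + 9b)    [combine like terms]
= (112ab² − 112a²b − 315ab + 315a² − 245a²b + 245a³ + 21b³ − 21ab² + 189b² − 189ab)(5a + 2 + 9b)    [distributive law]
= (91ab² − 357a²b − 504ab + 315a² + 245a³ + 21b³ + 189b²)(5a + 2 + 9b)    [combine like terms]
= 455a²b² + 182ab² + 819ab³ − 1785a³b − 714a²b − 3213a²b² − 2520a²b − 1008ab − 4536ab² + 1575a³ + 630a² + 2835a²b + 1225a⁴ + 490a³ + 2205a³b + 105ab³ + 42b³ + 189b⁴ + 945ab² + 378b² + 1701b³    [distributive law]
= −2758a²b² − 3409ab² + 924ab³ + 420a³b − 399a²b − 1008ab + 2065a³ + 630a² + 1225a⁴ + 1743b³ + 189b⁴ + 378b²    [combine like terms]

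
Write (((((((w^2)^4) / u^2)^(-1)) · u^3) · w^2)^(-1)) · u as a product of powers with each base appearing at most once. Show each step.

(((((((w^2)^4) / u^2)^(-1)) · u^3) · w^2)^(-1)) · u
= (((((((w^2)^4) / u^2)^(-1)) · u^3)^(-1)) · ((w^2)^(-1))) · u    [power of a product]
= (((((((w^2)^4) / u^2)^(-1))^(-1)) · ((u^3)^(-1))) · ((w^2)^(-1))) · u    [power of a product]
= ((((((w^2)^4) / u^2)^1) · ((u^3)^(-1))) · ((w^2)^(-1))) · u    [power of a power]
= ((((((w^2)^4)^1) / ((u^2)^1)) · ((u^3)^(-1))) · ((w^2)^(-1))) · u    [power of a quotient]
= (((((w^2)^4) / ((u^2)^1)) · ((u^3)^(-1))) · ((w^2)^(-1))) · u    [power of a power]
= (((w^8 / ((u^2)^1)) · ((u^3)^(-1))) · ((w^2)^(-1))) · u    [power of a power]
= (((w^8 / u^2) · ((u^3)^(-1))) · ((w^2)^(-1))) · u    [power of a power]
= (((w^8 / u^2) · u^(-3)) · ((w^2)^(-1))) · u    [power of a power]
= (((w^8 / u^2) · u^(-3)) · w^(-2)) · u    [power of a power]
= u^(-4)w^6    [quotient of powers; product of powers]

u^(-4)w^6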